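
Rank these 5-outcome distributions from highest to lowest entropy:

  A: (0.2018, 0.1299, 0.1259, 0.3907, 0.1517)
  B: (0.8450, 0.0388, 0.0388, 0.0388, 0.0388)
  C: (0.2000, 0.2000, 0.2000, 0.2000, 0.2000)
C > A > B

Key insight: Entropy is maximized by uniform distributions and minimized by concentrated distributions.

- Uniform distributions have maximum entropy log₂(5) = 2.3219 bits
- The more "peaked" or concentrated a distribution, the lower its entropy

Entropies:
  H(A) = 2.1673 bits
  H(B) = 0.9322 bits
  H(C) = 2.3219 bits

Ranking: C > A > B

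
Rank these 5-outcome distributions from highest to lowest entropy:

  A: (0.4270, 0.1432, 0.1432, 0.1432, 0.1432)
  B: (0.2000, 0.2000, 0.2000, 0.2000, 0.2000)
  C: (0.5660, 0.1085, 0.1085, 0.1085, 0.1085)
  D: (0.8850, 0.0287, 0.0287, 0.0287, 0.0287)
B > A > C > D

Key insight: Entropy is maximized by uniform distributions and minimized by concentrated distributions.

Entropies:
  H(A) = 2.1306 bits
  H(B) = 2.3219 bits
  H(C) = 1.8554 bits
  H(D) = 0.7448 bits

Ranking: B > A > C > D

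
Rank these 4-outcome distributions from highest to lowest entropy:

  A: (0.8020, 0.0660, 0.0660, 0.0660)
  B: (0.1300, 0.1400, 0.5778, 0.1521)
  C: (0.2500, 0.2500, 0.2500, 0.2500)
C > B > A

Key insight: Entropy is maximized by uniform distributions and minimized by concentrated distributions.

- Uniform distributions have maximum entropy log₂(4) = 2.0000 bits
- The more "peaked" or concentrated a distribution, the lower its entropy

Entropies:
  H(A) = 1.0317 bits
  H(B) = 1.6503 bits
  H(C) = 2.0000 bits

Ranking: C > B > A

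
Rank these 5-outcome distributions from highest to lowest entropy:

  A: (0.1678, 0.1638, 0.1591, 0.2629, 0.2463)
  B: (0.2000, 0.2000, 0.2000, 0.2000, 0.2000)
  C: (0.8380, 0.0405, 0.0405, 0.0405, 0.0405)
B > A > C

Key insight: Entropy is maximized by uniform distributions and minimized by concentrated distributions.

- Uniform distributions have maximum entropy log₂(5) = 2.3219 bits
- The more "peaked" or concentrated a distribution, the lower its entropy

Entropies:
  H(A) = 2.2862 bits
  H(B) = 2.3219 bits
  H(C) = 0.9631 bits

Ranking: B > A > C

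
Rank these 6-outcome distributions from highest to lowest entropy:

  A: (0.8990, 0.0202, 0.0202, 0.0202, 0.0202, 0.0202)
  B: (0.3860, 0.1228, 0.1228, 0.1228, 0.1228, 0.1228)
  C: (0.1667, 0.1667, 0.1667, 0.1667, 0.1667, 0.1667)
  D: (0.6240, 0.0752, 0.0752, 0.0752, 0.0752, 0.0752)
C > B > D > A

Key insight: Entropy is maximized by uniform distributions and minimized by concentrated distributions.

Entropies:
  H(A) = 0.7067 bits
  H(B) = 2.3878 bits
  H(C) = 2.5850 bits
  H(D) = 1.8282 bits

Ranking: C > B > D > A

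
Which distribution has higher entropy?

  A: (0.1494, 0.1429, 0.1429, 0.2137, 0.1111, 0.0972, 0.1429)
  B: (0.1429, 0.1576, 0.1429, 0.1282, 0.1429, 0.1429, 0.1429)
B

Both distributions are close to uniform, making this a harder comparison.

H(A) = 2.7678 bits
H(B) = 2.8052 bits

The distribution closer to uniform has higher entropy.
Answer: B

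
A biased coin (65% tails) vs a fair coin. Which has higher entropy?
Fair coin

The fair coin is uniform (p=0.5), maximizing binary entropy at 1 bit. The biased coin has H(0.65) ≈ 0.934 bits — its outcome is more predictable, so its entropy is lower.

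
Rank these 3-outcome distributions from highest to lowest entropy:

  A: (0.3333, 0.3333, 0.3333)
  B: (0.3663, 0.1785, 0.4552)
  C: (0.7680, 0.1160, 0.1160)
A > B > C

Key insight: Entropy is maximized by uniform distributions and minimized by concentrated distributions.

- Uniform distributions have maximum entropy log₂(3) = 1.5850 bits
- The more "peaked" or concentrated a distribution, the lower its entropy

Entropies:
  H(A) = 1.5850 bits
  H(B) = 1.4913 bits
  H(C) = 1.0135 bits

Ranking: A > B > C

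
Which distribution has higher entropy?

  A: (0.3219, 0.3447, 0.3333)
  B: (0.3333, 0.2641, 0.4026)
A

Both distributions are close to uniform, making this a harder comparison.

H(A) = 1.5844 bits
H(B) = 1.5641 bits

The distribution closer to uniform has higher entropy.
Answer: A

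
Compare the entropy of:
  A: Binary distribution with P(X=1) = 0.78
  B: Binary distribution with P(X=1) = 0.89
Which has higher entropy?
A

For binary distributions, entropy is maximized at p=0.5 and decreases as p moves toward 0 or 1.

H(A) = H(0.78) = 0.7602 bits
H(B) = H(0.89) = 0.4999 bits

Distribution A (p=0.78) is closer to uniform (p=0.5), so it has higher entropy.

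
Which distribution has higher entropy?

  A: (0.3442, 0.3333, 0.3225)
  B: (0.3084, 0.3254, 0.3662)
A

Both distributions are close to uniform, making this a harder comparison.

H(A) = 1.5845 bits
H(B) = 1.5812 bits

The distribution closer to uniform has higher entropy.
Answer: A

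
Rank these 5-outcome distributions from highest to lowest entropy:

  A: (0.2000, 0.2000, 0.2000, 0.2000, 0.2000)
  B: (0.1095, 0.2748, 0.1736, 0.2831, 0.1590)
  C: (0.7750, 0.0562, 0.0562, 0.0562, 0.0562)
A > B > C

Key insight: Entropy is maximized by uniform distributions and minimized by concentrated distributions.

- Uniform distributions have maximum entropy log₂(5) = 2.3219 bits
- The more "peaked" or concentrated a distribution, the lower its entropy

Entropies:
  H(A) = 2.3219 bits
  H(B) = 2.2372 bits
  H(C) = 1.2192 bits

Ranking: A > B > C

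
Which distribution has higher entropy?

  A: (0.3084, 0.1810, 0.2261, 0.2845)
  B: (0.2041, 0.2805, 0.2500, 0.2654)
B

Both distributions are close to uniform, making this a harder comparison.

H(A) = 1.9707 bits
H(B) = 1.9903 bits

The distribution closer to uniform has higher entropy.
Answer: B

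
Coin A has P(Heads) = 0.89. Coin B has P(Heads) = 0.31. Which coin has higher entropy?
B

For binary distributions, entropy is maximized at p=0.5 and decreases as p moves toward 0 or 1.

H(A) = H(0.89) = 0.4999 bits
H(B) = H(0.31) = 0.8932 bits

Distribution B (p=0.31) is closer to uniform (p=0.5), so it has higher entropy.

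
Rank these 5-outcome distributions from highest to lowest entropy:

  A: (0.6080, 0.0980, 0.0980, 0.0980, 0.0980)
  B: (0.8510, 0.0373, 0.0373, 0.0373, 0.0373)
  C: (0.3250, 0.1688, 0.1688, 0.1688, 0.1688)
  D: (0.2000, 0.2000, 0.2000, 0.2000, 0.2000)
D > C > A > B

Key insight: Entropy is maximized by uniform distributions and minimized by concentrated distributions.

Entropies:
  H(A) = 1.7501 bits
  H(B) = 0.9053 bits
  H(C) = 2.2597 bits
  H(D) = 2.3219 bits

Ranking: D > C > A > B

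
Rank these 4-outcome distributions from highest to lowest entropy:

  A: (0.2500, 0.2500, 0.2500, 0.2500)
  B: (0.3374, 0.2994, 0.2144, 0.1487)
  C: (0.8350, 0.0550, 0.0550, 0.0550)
A > B > C

Key insight: Entropy is maximized by uniform distributions and minimized by concentrated distributions.

- Uniform distributions have maximum entropy log₂(4) = 2.0000 bits
- The more "peaked" or concentrated a distribution, the lower its entropy

Entropies:
  H(A) = 2.0000 bits
  H(B) = 1.9350 bits
  H(C) = 0.9077 bits

Ranking: A > B > C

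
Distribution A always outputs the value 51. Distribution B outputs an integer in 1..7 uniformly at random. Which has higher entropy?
B

A is deterministic, so H(A) = 0. B is uniform over 7 outcomes, so H(B) = log₂(7) = 2.807 bits. Any distribution with genuine randomness has higher entropy than a deterministic one.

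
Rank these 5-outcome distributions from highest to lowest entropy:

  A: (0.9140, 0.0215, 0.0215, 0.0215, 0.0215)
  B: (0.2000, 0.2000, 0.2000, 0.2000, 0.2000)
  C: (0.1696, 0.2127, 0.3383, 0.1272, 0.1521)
B > C > A

Key insight: Entropy is maximized by uniform distributions and minimized by concentrated distributions.

- Uniform distributions have maximum entropy log₂(5) = 2.3219 bits
- The more "peaked" or concentrated a distribution, the lower its entropy

Entropies:
  H(A) = 0.5950 bits
  H(B) = 2.3219 bits
  H(C) = 2.2298 bits

Ranking: B > C > A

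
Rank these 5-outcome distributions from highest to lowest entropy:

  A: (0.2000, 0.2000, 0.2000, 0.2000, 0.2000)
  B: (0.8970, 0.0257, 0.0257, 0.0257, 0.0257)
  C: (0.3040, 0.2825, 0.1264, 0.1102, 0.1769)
A > C > B

Key insight: Entropy is maximized by uniform distributions and minimized by concentrated distributions.

- Uniform distributions have maximum entropy log₂(5) = 2.3219 bits
- The more "peaked" or concentrated a distribution, the lower its entropy

Entropies:
  H(A) = 2.3219 bits
  H(B) = 0.6844 bits
  H(C) = 2.2073 bits

Ranking: A > C > B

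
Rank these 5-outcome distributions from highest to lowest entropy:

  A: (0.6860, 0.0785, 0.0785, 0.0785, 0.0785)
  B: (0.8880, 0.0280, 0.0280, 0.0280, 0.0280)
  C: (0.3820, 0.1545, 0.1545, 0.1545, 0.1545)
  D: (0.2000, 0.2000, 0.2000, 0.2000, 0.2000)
D > C > A > B

Key insight: Entropy is maximized by uniform distributions and minimized by concentrated distributions.

Entropies:
  H(A) = 1.5257 bits
  H(B) = 0.7299 bits
  H(C) = 2.1954 bits
  H(D) = 2.3219 bits

Ranking: D > C > A > B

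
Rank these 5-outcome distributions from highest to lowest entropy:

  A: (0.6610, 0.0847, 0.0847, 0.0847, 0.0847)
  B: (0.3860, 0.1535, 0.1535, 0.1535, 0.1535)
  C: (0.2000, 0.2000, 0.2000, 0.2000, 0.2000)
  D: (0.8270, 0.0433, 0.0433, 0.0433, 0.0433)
C > B > A > D

Key insight: Entropy is maximized by uniform distributions and minimized by concentrated distributions.

Entropies:
  H(A) = 1.6019 bits
  H(B) = 2.1902 bits
  H(C) = 2.3219 bits
  H(D) = 1.0105 bits

Ranking: C > B > A > D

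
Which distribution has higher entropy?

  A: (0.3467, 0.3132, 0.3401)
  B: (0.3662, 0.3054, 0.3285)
A

Both distributions are close to uniform, making this a harder comparison.

H(A) = 1.5836 bits
H(B) = 1.5809 bits

The distribution closer to uniform has higher entropy.
Answer: A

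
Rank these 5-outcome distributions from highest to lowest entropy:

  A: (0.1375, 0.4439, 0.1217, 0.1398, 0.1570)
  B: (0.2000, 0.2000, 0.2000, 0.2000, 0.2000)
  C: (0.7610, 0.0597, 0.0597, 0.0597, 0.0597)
B > A > C

Key insight: Entropy is maximized by uniform distributions and minimized by concentrated distributions.

- Uniform distributions have maximum entropy log₂(5) = 2.3219 bits
- The more "peaked" or concentrated a distribution, the lower its entropy

Entropies:
  H(A) = 2.0998 bits
  H(B) = 2.3219 bits
  H(C) = 1.2714 bits

Ranking: B > A > C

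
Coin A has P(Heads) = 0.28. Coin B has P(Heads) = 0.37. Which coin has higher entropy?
B

For binary distributions, entropy is maximized at p=0.5 and decreases as p moves toward 0 or 1.

H(A) = H(0.28) = 0.8555 bits
H(B) = H(0.37) = 0.9507 bits

Distribution B (p=0.37) is closer to uniform (p=0.5), so it has higher entropy.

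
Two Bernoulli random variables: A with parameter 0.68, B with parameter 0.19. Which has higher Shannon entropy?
A

For binary distributions, entropy is maximized at p=0.5 and decreases as p moves toward 0 or 1.

H(A) = H(0.68) = 0.9044 bits
H(B) = H(0.19) = 0.7015 bits

Distribution A (p=0.68) is closer to uniform (p=0.5), so it has higher entropy.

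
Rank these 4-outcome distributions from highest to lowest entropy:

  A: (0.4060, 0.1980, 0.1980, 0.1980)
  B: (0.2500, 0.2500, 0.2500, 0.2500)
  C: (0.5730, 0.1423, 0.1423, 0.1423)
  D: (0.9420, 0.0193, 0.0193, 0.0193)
B > A > C > D

Key insight: Entropy is maximized by uniform distributions and minimized by concentrated distributions.

Entropies:
  H(A) = 1.9158 bits
  H(B) = 2.0000 bits
  H(C) = 1.6613 bits
  H(D) = 0.4114 bits

Ranking: B > A > C > D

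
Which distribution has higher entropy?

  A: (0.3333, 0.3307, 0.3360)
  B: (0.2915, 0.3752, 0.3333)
A

Both distributions are close to uniform, making this a harder comparison.

H(A) = 1.5849 bits
H(B) = 1.5774 bits

The distribution closer to uniform has higher entropy.
Answer: A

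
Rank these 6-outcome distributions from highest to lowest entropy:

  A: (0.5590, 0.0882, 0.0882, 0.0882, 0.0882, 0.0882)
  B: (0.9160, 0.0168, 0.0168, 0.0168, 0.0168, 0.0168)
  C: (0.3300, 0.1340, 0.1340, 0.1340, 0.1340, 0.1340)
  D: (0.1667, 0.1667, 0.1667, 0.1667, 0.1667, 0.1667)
D > C > A > B

Key insight: Entropy is maximized by uniform distributions and minimized by concentrated distributions.

Entropies:
  H(A) = 2.0139 bits
  H(B) = 0.6112 bits
  H(C) = 2.4706 bits
  H(D) = 2.5850 bits

Ranking: D > C > A > B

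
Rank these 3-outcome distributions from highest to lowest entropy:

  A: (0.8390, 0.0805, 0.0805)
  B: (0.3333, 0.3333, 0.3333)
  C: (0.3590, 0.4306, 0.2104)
B > C > A

Key insight: Entropy is maximized by uniform distributions and minimized by concentrated distributions.

- Uniform distributions have maximum entropy log₂(3) = 1.5850 bits
- The more "peaked" or concentrated a distribution, the lower its entropy

Entropies:
  H(A) = 0.7977 bits
  H(B) = 1.5850 bits
  H(C) = 1.5271 bits

Ranking: B > C > A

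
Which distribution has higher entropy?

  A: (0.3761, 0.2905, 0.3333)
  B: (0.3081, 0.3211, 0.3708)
B

Both distributions are close to uniform, making this a harder comparison.

H(A) = 1.5770 bits
H(B) = 1.5803 bits

The distribution closer to uniform has higher entropy.
Answer: B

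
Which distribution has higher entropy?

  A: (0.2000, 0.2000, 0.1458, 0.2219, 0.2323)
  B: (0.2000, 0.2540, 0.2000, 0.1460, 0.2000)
A

Both distributions are close to uniform, making this a harder comparison.

H(A) = 2.3050 bits
H(B) = 2.3007 bits

The distribution closer to uniform has higher entropy.
Answer: A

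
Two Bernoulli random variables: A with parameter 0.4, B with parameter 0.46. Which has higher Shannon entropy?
B

For binary distributions, entropy is maximized at p=0.5 and decreases as p moves toward 0 or 1.

H(A) = H(0.4) = 0.9710 bits
H(B) = H(0.46) = 0.9954 bits

Distribution B (p=0.46) is closer to uniform (p=0.5), so it has higher entropy.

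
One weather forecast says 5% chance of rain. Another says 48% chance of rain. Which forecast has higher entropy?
48% forecast

Treat each forecast as a Bernoulli distribution. Binary entropy is maximized at p=0.5 and falls off symmetrically toward 0 or 1. The 48% forecast is closer to 50%, so it is more uncertain. H(5%) ≈ 0.286 bits, H(48%) ≈ 0.999 bits.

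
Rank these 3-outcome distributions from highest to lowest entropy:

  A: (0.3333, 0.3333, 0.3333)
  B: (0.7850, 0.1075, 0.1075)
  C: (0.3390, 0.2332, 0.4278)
A > C > B

Key insight: Entropy is maximized by uniform distributions and minimized by concentrated distributions.

- Uniform distributions have maximum entropy log₂(3) = 1.5850 bits
- The more "peaked" or concentrated a distribution, the lower its entropy

Entropies:
  H(A) = 1.5850 bits
  H(B) = 0.9659 bits
  H(C) = 1.5429 bits

Ranking: A > C > B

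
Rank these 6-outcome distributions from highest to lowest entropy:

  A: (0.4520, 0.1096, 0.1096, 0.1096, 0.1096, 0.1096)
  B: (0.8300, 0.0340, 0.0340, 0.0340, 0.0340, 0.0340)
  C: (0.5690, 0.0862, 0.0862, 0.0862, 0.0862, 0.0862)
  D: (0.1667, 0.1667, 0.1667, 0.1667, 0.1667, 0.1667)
D > A > C > B

Key insight: Entropy is maximized by uniform distributions and minimized by concentrated distributions.

Entropies:
  H(A) = 2.2658 bits
  H(B) = 1.0524 bits
  H(C) = 1.9870 bits
  H(D) = 2.5850 bits

Ranking: D > A > C > B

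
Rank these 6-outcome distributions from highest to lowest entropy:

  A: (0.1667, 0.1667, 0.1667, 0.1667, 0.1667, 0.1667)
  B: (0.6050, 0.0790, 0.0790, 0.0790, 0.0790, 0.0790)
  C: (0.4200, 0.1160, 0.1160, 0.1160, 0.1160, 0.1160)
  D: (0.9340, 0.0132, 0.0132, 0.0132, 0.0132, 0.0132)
A > C > B > D

Key insight: Entropy is maximized by uniform distributions and minimized by concentrated distributions.

Entropies:
  H(A) = 2.5850 bits
  H(B) = 1.8851 bits
  H(C) = 2.3282 bits
  H(D) = 0.5041 bits

Ranking: A > C > B > D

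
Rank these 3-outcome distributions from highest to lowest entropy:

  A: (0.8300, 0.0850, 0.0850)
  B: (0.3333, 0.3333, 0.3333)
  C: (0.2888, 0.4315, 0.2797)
B > C > A

Key insight: Entropy is maximized by uniform distributions and minimized by concentrated distributions.

- Uniform distributions have maximum entropy log₂(3) = 1.5850 bits
- The more "peaked" or concentrated a distribution, the lower its entropy

Entropies:
  H(A) = 0.8277 bits
  H(B) = 1.5850 bits
  H(C) = 1.5548 bits

Ranking: B > C > A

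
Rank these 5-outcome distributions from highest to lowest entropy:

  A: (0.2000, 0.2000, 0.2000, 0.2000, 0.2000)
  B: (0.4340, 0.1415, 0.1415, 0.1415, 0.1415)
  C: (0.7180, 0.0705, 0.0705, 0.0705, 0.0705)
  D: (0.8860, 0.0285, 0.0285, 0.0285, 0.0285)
A > B > C > D

Key insight: Entropy is maximized by uniform distributions and minimized by concentrated distributions.

Entropies:
  H(A) = 2.3219 bits
  H(B) = 2.1194 bits
  H(C) = 1.4222 bits
  H(D) = 0.7399 bits

Ranking: A > B > C > D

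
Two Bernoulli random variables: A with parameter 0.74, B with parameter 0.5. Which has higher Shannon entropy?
B

For binary distributions, entropy is maximized at p=0.5 and decreases as p moves toward 0 or 1.

H(A) = H(0.74) = 0.8267 bits
H(B) = H(0.5) = 1.0000 bits

Distribution B (p=0.5) is closer to uniform (p=0.5), so it has higher entropy.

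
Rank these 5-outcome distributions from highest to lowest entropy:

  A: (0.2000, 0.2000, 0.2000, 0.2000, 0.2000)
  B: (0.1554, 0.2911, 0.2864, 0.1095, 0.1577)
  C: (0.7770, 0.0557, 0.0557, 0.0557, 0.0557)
A > B > C

Key insight: Entropy is maximized by uniform distributions and minimized by concentrated distributions.

- Uniform distributions have maximum entropy log₂(5) = 2.3219 bits
- The more "peaked" or concentrated a distribution, the lower its entropy

Entropies:
  H(A) = 2.3219 bits
  H(B) = 2.2218 bits
  H(C) = 1.2116 bits

Ranking: A > B > C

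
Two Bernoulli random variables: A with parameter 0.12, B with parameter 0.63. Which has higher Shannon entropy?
B

For binary distributions, entropy is maximized at p=0.5 and decreases as p moves toward 0 or 1.

H(A) = H(0.12) = 0.5294 bits
H(B) = H(0.63) = 0.9507 bits

Distribution B (p=0.63) is closer to uniform (p=0.5), so it has higher entropy.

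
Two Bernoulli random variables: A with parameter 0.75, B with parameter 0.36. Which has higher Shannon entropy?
B

For binary distributions, entropy is maximized at p=0.5 and decreases as p moves toward 0 or 1.

H(A) = H(0.75) = 0.8113 bits
H(B) = H(0.36) = 0.9427 bits

Distribution B (p=0.36) is closer to uniform (p=0.5), so it has higher entropy.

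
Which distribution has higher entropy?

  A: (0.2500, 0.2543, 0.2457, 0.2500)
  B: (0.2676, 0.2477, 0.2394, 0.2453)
A

Both distributions are close to uniform, making this a harder comparison.

H(A) = 1.9999 bits
H(B) = 1.9987 bits

The distribution closer to uniform has higher entropy.
Answer: A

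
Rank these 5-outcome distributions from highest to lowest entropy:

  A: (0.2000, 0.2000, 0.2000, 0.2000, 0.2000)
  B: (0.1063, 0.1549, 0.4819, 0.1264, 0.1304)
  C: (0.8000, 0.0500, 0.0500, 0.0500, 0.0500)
A > B > C

Key insight: Entropy is maximized by uniform distributions and minimized by concentrated distributions.

- Uniform distributions have maximum entropy log₂(5) = 2.3219 bits
- The more "peaked" or concentrated a distribution, the lower its entropy

Entropies:
  H(A) = 2.3219 bits
  H(B) = 2.0286 bits
  H(C) = 1.1219 bits

Ranking: A > B > C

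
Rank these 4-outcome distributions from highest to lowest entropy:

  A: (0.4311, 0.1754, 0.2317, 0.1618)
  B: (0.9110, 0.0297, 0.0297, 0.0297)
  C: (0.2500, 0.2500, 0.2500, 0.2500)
C > A > B

Key insight: Entropy is maximized by uniform distributions and minimized by concentrated distributions.

- Uniform distributions have maximum entropy log₂(4) = 2.0000 bits
- The more "peaked" or concentrated a distribution, the lower its entropy

Entropies:
  H(A) = 1.8778 bits
  H(B) = 0.5742 bits
  H(C) = 2.0000 bits

Ranking: C > A > B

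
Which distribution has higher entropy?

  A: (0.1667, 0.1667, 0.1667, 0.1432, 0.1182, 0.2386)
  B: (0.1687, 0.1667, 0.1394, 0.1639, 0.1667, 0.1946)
B

Both distributions are close to uniform, making this a harder comparison.

H(A) = 2.5514 bits
H(B) = 2.5783 bits

The distribution closer to uniform has higher entropy.
Answer: B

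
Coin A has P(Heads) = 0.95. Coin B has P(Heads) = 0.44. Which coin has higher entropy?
B

For binary distributions, entropy is maximized at p=0.5 and decreases as p moves toward 0 or 1.

H(A) = H(0.95) = 0.2864 bits
H(B) = H(0.44) = 0.9896 bits

Distribution B (p=0.44) is closer to uniform (p=0.5), so it has higher entropy.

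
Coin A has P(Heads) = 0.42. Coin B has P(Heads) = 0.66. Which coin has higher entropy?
A

For binary distributions, entropy is maximized at p=0.5 and decreases as p moves toward 0 or 1.

H(A) = H(0.42) = 0.9815 bits
H(B) = H(0.66) = 0.9248 bits

Distribution A (p=0.42) is closer to uniform (p=0.5), so it has higher entropy.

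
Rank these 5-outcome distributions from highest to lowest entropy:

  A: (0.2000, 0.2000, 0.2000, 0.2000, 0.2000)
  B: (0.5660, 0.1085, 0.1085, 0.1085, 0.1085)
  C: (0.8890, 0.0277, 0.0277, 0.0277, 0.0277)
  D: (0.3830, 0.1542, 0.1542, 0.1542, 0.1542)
A > D > B > C

Key insight: Entropy is maximized by uniform distributions and minimized by concentrated distributions.

Entropies:
  H(A) = 2.3219 bits
  H(B) = 1.8554 bits
  H(C) = 0.7249 bits
  H(D) = 2.1941 bits

Ranking: A > D > B > C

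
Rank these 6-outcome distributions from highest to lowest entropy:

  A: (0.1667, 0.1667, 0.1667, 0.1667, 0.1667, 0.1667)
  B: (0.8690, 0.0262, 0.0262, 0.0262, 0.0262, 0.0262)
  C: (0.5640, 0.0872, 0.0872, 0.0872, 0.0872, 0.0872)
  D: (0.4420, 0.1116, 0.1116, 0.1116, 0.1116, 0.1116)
A > D > C > B

Key insight: Entropy is maximized by uniform distributions and minimized by concentrated distributions.

Entropies:
  H(A) = 2.5850 bits
  H(B) = 0.8643 bits
  H(C) = 2.0005 bits
  H(D) = 2.2859 bits

Ranking: A > D > C > B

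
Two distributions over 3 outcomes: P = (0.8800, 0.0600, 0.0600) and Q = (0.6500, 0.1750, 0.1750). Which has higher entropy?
Q

P is highly concentrated on one outcome (88%), making it nearly deterministic. Q spreads its mass more evenly (max 65%). The more spread-out distribution has higher entropy: H(P) ≈ 0.649 bits, H(Q) ≈ 1.284 bits.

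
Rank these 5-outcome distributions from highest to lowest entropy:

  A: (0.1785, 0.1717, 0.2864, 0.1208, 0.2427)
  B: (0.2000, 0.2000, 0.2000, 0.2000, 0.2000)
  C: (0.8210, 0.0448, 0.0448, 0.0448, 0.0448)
B > A > C

Key insight: Entropy is maximized by uniform distributions and minimized by concentrated distributions.

- Uniform distributions have maximum entropy log₂(5) = 2.3219 bits
- The more "peaked" or concentrated a distribution, the lower its entropy

Entropies:
  H(A) = 2.2609 bits
  H(B) = 2.3219 bits
  H(C) = 1.0359 bits

Ranking: B > A > C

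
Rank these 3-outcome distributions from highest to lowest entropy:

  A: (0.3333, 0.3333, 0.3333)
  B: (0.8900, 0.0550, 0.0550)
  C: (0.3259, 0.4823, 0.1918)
A > C > B

Key insight: Entropy is maximized by uniform distributions and minimized by concentrated distributions.

- Uniform distributions have maximum entropy log₂(3) = 1.5850 bits
- The more "peaked" or concentrated a distribution, the lower its entropy

Entropies:
  H(A) = 1.5850 bits
  H(B) = 0.6099 bits
  H(C) = 1.4915 bits

Ranking: A > C > B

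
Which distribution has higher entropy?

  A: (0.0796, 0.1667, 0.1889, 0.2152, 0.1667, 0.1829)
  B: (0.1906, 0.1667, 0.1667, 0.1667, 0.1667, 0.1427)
B

Both distributions are close to uniform, making this a harder comparison.

H(A) = 2.5318 bits
H(B) = 2.5800 bits

The distribution closer to uniform has higher entropy.
Answer: B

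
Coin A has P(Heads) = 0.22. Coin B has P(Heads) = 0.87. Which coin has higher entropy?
A

For binary distributions, entropy is maximized at p=0.5 and decreases as p moves toward 0 or 1.

H(A) = H(0.22) = 0.7602 bits
H(B) = H(0.87) = 0.5574 bits

Distribution A (p=0.22) is closer to uniform (p=0.5), so it has higher entropy.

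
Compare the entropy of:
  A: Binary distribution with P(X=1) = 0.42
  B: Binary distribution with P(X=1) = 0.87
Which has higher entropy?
A

For binary distributions, entropy is maximized at p=0.5 and decreases as p moves toward 0 or 1.

H(A) = H(0.42) = 0.9815 bits
H(B) = H(0.87) = 0.5574 bits

Distribution A (p=0.42) is closer to uniform (p=0.5), so it has higher entropy.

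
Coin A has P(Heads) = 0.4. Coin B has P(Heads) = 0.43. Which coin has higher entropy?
B

For binary distributions, entropy is maximized at p=0.5 and decreases as p moves toward 0 or 1.

H(A) = H(0.4) = 0.9710 bits
H(B) = H(0.43) = 0.9858 bits

Distribution B (p=0.43) is closer to uniform (p=0.5), so it has higher entropy.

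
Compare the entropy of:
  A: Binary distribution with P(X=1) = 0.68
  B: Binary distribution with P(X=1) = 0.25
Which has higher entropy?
A

For binary distributions, entropy is maximized at p=0.5 and decreases as p moves toward 0 or 1.

H(A) = H(0.68) = 0.9044 bits
H(B) = H(0.25) = 0.8113 bits

Distribution A (p=0.68) is closer to uniform (p=0.5), so it has higher entropy.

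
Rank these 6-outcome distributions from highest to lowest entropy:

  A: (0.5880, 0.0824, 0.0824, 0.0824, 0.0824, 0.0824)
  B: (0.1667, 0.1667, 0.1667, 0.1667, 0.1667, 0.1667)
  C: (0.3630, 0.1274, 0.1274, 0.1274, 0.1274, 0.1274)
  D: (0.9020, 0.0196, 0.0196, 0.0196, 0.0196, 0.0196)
B > C > A > D

Key insight: Entropy is maximized by uniform distributions and minimized by concentrated distributions.

Entropies:
  H(A) = 1.9342 bits
  H(B) = 2.5850 bits
  H(C) = 2.4242 bits
  H(D) = 0.6902 bits

Ranking: B > C > A > D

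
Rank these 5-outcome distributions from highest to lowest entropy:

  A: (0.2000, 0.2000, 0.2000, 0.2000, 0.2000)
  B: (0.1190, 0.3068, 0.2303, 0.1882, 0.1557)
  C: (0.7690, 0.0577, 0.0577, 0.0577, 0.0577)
A > B > C

Key insight: Entropy is maximized by uniform distributions and minimized by concentrated distributions.

- Uniform distributions have maximum entropy log₂(5) = 2.3219 bits
- The more "peaked" or concentrated a distribution, the lower its entropy

Entropies:
  H(A) = 2.3219 bits
  H(B) = 2.2476 bits
  H(C) = 1.2418 bits

Ranking: A > B > C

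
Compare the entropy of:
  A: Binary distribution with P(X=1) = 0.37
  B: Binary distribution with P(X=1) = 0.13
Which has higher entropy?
A

For binary distributions, entropy is maximized at p=0.5 and decreases as p moves toward 0 or 1.

H(A) = H(0.37) = 0.9507 bits
H(B) = H(0.13) = 0.5574 bits

Distribution A (p=0.37) is closer to uniform (p=0.5), so it has higher entropy.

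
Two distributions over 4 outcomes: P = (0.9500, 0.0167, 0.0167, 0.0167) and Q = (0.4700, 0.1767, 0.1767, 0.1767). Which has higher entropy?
Q

P is highly concentrated on one outcome (95%), making it nearly deterministic. Q spreads its mass more evenly (max 47%). The more spread-out distribution has higher entropy: H(P) ≈ 0.366 bits, H(Q) ≈ 1.837 bits.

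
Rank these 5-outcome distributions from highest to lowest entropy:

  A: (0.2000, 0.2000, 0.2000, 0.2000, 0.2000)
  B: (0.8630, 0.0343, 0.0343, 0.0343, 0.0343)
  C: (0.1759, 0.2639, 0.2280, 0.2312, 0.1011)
A > C > B

Key insight: Entropy is maximized by uniform distributions and minimized by concentrated distributions.

- Uniform distributions have maximum entropy log₂(5) = 2.3219 bits
- The more "peaked" or concentrated a distribution, the lower its entropy

Entropies:
  H(A) = 2.3219 bits
  H(B) = 0.8503 bits
  H(C) = 2.2571 bits

Ranking: A > C > B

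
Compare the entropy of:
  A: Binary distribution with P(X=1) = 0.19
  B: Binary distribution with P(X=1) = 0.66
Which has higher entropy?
B

For binary distributions, entropy is maximized at p=0.5 and decreases as p moves toward 0 or 1.

H(A) = H(0.19) = 0.7015 bits
H(B) = H(0.66) = 0.9248 bits

Distribution B (p=0.66) is closer to uniform (p=0.5), so it has higher entropy.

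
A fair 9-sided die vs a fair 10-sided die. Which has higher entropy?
10-sided die

Both are uniform distributions; for uniform over n outcomes, H = log₂(n). H(9-sided) = log₂(9) = 3.170 bits and H(10-sided) = log₂(10) = 3.322 bits. More outcomes in a uniform distribution means higher entropy.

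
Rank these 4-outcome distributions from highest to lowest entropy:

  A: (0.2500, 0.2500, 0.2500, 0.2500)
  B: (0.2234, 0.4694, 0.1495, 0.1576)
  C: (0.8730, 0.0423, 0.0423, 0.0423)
A > B > C

Key insight: Entropy is maximized by uniform distributions and minimized by concentrated distributions.

- Uniform distributions have maximum entropy log₂(4) = 2.0000 bits
- The more "peaked" or concentrated a distribution, the lower its entropy

Entropies:
  H(A) = 2.0000 bits
  H(B) = 1.8253 bits
  H(C) = 0.7504 bits

Ranking: A > B > C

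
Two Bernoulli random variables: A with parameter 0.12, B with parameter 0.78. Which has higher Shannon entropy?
B

For binary distributions, entropy is maximized at p=0.5 and decreases as p moves toward 0 or 1.

H(A) = H(0.12) = 0.5294 bits
H(B) = H(0.78) = 0.7602 bits

Distribution B (p=0.78) is closer to uniform (p=0.5), so it has higher entropy.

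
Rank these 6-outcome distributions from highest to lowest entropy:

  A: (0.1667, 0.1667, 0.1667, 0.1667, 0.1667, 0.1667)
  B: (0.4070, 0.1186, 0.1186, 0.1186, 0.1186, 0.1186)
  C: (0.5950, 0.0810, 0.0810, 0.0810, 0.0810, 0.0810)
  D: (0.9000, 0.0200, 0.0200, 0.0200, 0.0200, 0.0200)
A > B > C > D

Key insight: Entropy is maximized by uniform distributions and minimized by concentrated distributions.

Entropies:
  H(A) = 2.5850 bits
  H(B) = 2.3518 bits
  H(C) = 1.9142 bits
  H(D) = 0.7012 bits

Ranking: A > B > C > D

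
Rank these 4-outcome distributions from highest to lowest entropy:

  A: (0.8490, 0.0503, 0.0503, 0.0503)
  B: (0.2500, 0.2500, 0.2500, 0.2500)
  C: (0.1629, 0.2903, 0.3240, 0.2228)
B > C > A

Key insight: Entropy is maximized by uniform distributions and minimized by concentrated distributions.

- Uniform distributions have maximum entropy log₂(4) = 2.0000 bits
- The more "peaked" or concentrated a distribution, the lower its entropy

Entropies:
  H(A) = 0.8517 bits
  H(B) = 2.0000 bits
  H(C) = 1.9539 bits

Ranking: B > C > A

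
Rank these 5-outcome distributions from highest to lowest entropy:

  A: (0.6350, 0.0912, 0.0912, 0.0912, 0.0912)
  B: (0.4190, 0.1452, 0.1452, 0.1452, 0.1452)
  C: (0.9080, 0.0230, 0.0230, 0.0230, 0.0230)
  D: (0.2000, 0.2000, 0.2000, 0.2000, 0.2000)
D > B > A > C

Key insight: Entropy is maximized by uniform distributions and minimized by concentrated distributions.

Entropies:
  H(A) = 1.6768 bits
  H(B) = 2.1430 bits
  H(C) = 0.6271 bits
  H(D) = 2.3219 bits

Ranking: D > B > A > C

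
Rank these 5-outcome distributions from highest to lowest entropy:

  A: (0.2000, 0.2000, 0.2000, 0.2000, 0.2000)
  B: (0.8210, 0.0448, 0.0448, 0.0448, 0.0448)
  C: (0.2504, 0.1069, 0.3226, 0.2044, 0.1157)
A > C > B

Key insight: Entropy is maximized by uniform distributions and minimized by concentrated distributions.

- Uniform distributions have maximum entropy log₂(5) = 2.3219 bits
- The more "peaked" or concentrated a distribution, the lower its entropy

Entropies:
  H(A) = 2.3219 bits
  H(B) = 1.0359 bits
  H(C) = 2.1997 bits

Ranking: A > C > B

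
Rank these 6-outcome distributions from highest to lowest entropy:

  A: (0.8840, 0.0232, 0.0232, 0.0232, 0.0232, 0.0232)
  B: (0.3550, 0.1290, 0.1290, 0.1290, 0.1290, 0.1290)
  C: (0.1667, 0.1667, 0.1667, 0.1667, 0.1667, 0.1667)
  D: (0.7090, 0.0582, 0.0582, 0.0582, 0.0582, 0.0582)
C > B > D > A

Key insight: Entropy is maximized by uniform distributions and minimized by concentrated distributions.

Entropies:
  H(A) = 0.7871 bits
  H(B) = 2.4361 bits
  H(C) = 2.5850 bits
  H(D) = 1.5457 bits

Ranking: C > B > D > A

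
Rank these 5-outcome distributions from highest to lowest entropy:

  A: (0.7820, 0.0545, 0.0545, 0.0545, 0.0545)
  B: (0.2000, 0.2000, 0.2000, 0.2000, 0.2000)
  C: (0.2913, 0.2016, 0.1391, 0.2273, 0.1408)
B > C > A

Key insight: Entropy is maximized by uniform distributions and minimized by concentrated distributions.

- Uniform distributions have maximum entropy log₂(5) = 2.3219 bits
- The more "peaked" or concentrated a distribution, the lower its entropy

Entropies:
  H(A) = 1.1925 bits
  H(B) = 2.3219 bits
  H(C) = 2.2639 bits

Ranking: B > C > A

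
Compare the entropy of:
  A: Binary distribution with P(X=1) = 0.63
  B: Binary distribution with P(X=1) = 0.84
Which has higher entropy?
A

For binary distributions, entropy is maximized at p=0.5 and decreases as p moves toward 0 or 1.

H(A) = H(0.63) = 0.9507 bits
H(B) = H(0.84) = 0.6343 bits

Distribution A (p=0.63) is closer to uniform (p=0.5), so it has higher entropy.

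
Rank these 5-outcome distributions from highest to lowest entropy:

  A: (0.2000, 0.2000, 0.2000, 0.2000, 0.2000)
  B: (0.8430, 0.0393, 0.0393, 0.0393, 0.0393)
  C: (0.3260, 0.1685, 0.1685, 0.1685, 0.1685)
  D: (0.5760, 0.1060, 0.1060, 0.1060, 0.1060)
A > C > D > B

Key insight: Entropy is maximized by uniform distributions and minimized by concentrated distributions.

Entropies:
  H(A) = 2.3219 bits
  H(B) = 0.9411 bits
  H(C) = 2.2588 bits
  H(D) = 1.8313 bits

Ranking: A > C > D > B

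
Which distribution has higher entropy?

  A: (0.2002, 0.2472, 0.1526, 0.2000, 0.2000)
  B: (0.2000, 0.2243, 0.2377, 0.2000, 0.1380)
A

Both distributions are close to uniform, making this a harder comparison.

H(A) = 2.3056 bits
H(B) = 2.2995 bits

The distribution closer to uniform has higher entropy.
Answer: A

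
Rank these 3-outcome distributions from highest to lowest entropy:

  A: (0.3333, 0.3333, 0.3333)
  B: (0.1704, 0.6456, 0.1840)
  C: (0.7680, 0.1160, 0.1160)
A > B > C

Key insight: Entropy is maximized by uniform distributions and minimized by concentrated distributions.

- Uniform distributions have maximum entropy log₂(3) = 1.5850 bits
- The more "peaked" or concentrated a distribution, the lower its entropy

Entropies:
  H(A) = 1.5850 bits
  H(B) = 1.2920 bits
  H(C) = 1.0135 bits

Ranking: A > B > C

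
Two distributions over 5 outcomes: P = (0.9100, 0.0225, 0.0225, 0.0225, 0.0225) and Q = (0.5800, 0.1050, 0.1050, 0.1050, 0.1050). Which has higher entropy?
Q

P is highly concentrated on one outcome (91%), making it nearly deterministic. Q spreads its mass more evenly (max 58%). The more spread-out distribution has higher entropy: H(P) ≈ 0.616 bits, H(Q) ≈ 1.821 bits.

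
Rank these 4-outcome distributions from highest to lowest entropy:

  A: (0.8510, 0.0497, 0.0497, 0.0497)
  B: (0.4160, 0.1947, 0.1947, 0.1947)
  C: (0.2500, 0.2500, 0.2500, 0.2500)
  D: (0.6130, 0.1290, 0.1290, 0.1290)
C > B > D > A

Key insight: Entropy is maximized by uniform distributions and minimized by concentrated distributions.

Entropies:
  H(A) = 0.8435 bits
  H(B) = 1.9052 bits
  H(C) = 2.0000 bits
  H(D) = 1.5762 bits

Ranking: C > B > D > A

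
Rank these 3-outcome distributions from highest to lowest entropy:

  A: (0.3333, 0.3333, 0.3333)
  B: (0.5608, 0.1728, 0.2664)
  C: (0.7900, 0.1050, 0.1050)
A > B > C

Key insight: Entropy is maximized by uniform distributions and minimized by concentrated distributions.

- Uniform distributions have maximum entropy log₂(3) = 1.5850 bits
- The more "peaked" or concentrated a distribution, the lower its entropy

Entropies:
  H(A) = 1.5850 bits
  H(B) = 1.4140 bits
  H(C) = 0.9515 bits

Ranking: A > B > C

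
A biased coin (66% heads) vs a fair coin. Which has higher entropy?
Fair coin

The fair coin is uniform (p=0.5), maximizing binary entropy at 1 bit. The biased coin has H(0.66) ≈ 0.925 bits — its outcome is more predictable, so its entropy is lower.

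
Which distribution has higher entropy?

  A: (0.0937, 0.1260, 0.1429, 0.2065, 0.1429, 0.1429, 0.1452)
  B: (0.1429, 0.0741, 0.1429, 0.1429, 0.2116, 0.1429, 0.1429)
A

Both distributions are close to uniform, making this a harder comparison.

H(A) = 2.7740 bits
H(B) = 2.7576 bits

The distribution closer to uniform has higher entropy.
Answer: A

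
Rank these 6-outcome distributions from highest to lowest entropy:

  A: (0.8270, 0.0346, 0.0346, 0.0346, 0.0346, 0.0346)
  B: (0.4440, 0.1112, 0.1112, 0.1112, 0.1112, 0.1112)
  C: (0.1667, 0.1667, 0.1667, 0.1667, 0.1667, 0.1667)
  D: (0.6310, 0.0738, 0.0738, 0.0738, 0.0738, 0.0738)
C > B > D > A

Key insight: Entropy is maximized by uniform distributions and minimized by concentrated distributions.

Entropies:
  H(A) = 1.0662 bits
  H(B) = 2.2819 bits
  H(C) = 2.5850 bits
  H(D) = 1.8067 bits

Ranking: C > B > D > A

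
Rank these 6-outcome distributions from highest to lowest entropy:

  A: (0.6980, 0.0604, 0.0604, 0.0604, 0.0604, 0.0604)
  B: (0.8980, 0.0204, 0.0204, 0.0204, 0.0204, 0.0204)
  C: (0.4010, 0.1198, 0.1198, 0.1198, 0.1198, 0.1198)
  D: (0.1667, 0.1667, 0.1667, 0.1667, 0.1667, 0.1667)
D > C > A > B

Key insight: Entropy is maximized by uniform distributions and minimized by concentrated distributions.

Entropies:
  H(A) = 1.5849 bits
  H(B) = 0.7121 bits
  H(C) = 2.3624 bits
  H(D) = 2.5850 bits

Ranking: D > C > A > B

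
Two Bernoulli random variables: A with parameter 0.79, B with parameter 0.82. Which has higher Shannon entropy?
A

For binary distributions, entropy is maximized at p=0.5 and decreases as p moves toward 0 or 1.

H(A) = H(0.79) = 0.7415 bits
H(B) = H(0.82) = 0.6801 bits

Distribution A (p=0.79) is closer to uniform (p=0.5), so it has higher entropy.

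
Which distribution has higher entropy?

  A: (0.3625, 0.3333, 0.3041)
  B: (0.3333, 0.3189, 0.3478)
B

Both distributions are close to uniform, making this a harder comparison.

H(A) = 1.5813 bits
H(B) = 1.5841 bits

The distribution closer to uniform has higher entropy.
Answer: B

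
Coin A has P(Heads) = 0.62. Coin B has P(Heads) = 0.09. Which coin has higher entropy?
A

For binary distributions, entropy is maximized at p=0.5 and decreases as p moves toward 0 or 1.

H(A) = H(0.62) = 0.9580 bits
H(B) = H(0.09) = 0.4365 bits

Distribution A (p=0.62) is closer to uniform (p=0.5), so it has higher entropy.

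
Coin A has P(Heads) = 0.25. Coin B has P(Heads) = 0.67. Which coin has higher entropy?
B

For binary distributions, entropy is maximized at p=0.5 and decreases as p moves toward 0 or 1.

H(A) = H(0.25) = 0.8113 bits
H(B) = H(0.67) = 0.9149 bits

Distribution B (p=0.67) is closer to uniform (p=0.5), so it has higher entropy.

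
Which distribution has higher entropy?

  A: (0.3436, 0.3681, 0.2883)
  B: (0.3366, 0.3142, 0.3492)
B

Both distributions are close to uniform, making this a harder comparison.

H(A) = 1.5776 bits
H(B) = 1.5836 bits

The distribution closer to uniform has higher entropy.
Answer: B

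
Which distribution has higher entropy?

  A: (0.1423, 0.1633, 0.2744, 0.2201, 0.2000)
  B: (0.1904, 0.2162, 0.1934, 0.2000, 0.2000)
B

Both distributions are close to uniform, making this a harder comparison.

H(A) = 2.2841 bits
H(B) = 2.3205 bits

The distribution closer to uniform has higher entropy.
Answer: B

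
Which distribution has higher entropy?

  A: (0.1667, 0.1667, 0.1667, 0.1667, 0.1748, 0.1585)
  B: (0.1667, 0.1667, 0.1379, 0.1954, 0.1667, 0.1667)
A

Both distributions are close to uniform, making this a harder comparison.

H(A) = 2.5844 bits
H(B) = 2.5778 bits

The distribution closer to uniform has higher entropy.
Answer: A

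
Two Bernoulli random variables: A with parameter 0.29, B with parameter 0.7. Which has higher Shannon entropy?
B

For binary distributions, entropy is maximized at p=0.5 and decreases as p moves toward 0 or 1.

H(A) = H(0.29) = 0.8687 bits
H(B) = H(0.7) = 0.8813 bits

Distribution B (p=0.7) is closer to uniform (p=0.5), so it has higher entropy.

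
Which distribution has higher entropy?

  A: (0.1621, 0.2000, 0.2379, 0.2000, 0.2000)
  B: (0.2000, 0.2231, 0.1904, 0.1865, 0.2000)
B

Both distributions are close to uniform, making this a harder comparison.

H(A) = 2.3115 bits
H(B) = 2.3191 bits

The distribution closer to uniform has higher entropy.
Answer: B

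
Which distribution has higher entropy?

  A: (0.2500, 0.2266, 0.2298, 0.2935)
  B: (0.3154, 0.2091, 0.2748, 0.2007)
A

Both distributions are close to uniform, making this a harder comparison.

H(A) = 1.9920 bits
H(B) = 1.9743 bits

The distribution closer to uniform has higher entropy.
Answer: A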